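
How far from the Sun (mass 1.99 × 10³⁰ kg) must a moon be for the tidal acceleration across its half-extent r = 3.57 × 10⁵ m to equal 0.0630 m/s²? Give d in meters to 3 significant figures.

1.15 × 10⁹ m

2GMr/d³ = a_tidal  ⇒  d = (2GMr / a_tidal)^(1/3)
d = (2 × 6.674×10⁻¹¹ × (1.99 × 10³⁰) × (3.57 × 10⁵) / (0.0630))^(1/3)
  = 1.15 × 10⁹ m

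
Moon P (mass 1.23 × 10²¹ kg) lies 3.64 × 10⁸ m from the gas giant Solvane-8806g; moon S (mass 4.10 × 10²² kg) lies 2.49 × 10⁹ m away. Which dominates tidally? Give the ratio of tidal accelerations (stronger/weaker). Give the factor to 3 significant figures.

Moon P, by a factor of ≈ 9.60

Tidal acceleration ∝ M/d³, so compare M/d³ for each.
Moon P: (1.23 × 10²¹) / (3.64 × 10⁸)³ = 2.550 × 10⁻⁵
Moon S: (4.10 × 10²²) / (2.49 × 10⁹)³ = 2.656 × 10⁻⁶
Ratio (larger/smaller) = 9.60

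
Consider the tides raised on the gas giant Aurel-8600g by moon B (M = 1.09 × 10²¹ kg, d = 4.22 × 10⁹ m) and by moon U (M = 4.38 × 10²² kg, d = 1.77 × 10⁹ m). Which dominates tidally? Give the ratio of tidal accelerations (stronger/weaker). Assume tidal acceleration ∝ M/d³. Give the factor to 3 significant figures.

Compare M/d³ for the two perturbers:
Moon B: (1.09 × 10²¹) / (4.22 × 10⁹)³ = 1.450 × 10⁻⁸
Moon U: (4.38 × 10²²) / (1.77 × 10⁹)³ = 7.899 × 10⁻⁶
Ratio (larger/smaller) = 545

Moon U, by a factor of ≈ 545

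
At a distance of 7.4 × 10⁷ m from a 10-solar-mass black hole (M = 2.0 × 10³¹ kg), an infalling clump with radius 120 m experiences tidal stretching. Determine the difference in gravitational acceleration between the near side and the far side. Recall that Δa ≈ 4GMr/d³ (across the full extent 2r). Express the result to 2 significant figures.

1.6 m/s²

a_tidal = 4GMr/d³
        = 4 × (6.674 × 10⁻¹¹) × (2.0 × 10³¹) × (120) / (7.4 × 10⁷)³
        = 1.6 m/s²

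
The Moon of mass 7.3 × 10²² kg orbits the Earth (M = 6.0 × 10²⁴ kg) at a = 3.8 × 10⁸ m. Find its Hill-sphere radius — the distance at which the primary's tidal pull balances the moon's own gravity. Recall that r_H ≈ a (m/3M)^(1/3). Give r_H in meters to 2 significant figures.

6.1 × 10⁷ m

r_H ≈ a (m/3M)^(1/3)
    = (3.8 × 10⁸) × (7.3 × 10²² / (3 × 6.0 × 10²⁴))^(1/3)
    = 6.1 × 10⁷ m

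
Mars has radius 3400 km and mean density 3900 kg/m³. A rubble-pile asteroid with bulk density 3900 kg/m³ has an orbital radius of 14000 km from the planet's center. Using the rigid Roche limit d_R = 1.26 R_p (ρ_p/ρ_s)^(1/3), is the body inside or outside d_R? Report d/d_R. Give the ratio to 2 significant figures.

d_R = 1.26 × (3400 km) × (3900/3900)^(1/3) = 4284 km
d/d_R = (14000) / (4284) = 3.3
Since d/d_R > 1, the body is outside the Roche limit.

outside; d/d_R ≈ 3.3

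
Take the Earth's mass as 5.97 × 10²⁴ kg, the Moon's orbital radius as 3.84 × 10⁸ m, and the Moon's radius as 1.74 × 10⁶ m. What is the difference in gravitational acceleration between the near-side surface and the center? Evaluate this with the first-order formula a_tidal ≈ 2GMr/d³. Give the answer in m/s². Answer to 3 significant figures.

Δa = 2GMr/d³
   = 2 × (6.674 × 10⁻¹¹) × (5.97 × 10²⁴) × (1.74 × 10⁶) / (3.84 × 10⁸)³
   = 2.45 × 10⁻⁵ m/s²

2.45 × 10⁻⁵ m/s²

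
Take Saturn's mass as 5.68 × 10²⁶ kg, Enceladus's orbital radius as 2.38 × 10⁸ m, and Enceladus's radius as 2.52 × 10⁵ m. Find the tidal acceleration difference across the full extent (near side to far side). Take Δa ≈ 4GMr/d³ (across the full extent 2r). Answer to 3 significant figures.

2.83 × 10⁻³ m/s²

a_tidal = 4GMr/d³
        = 4 × (6.674 × 10⁻¹¹) × (5.68 × 10²⁶) × (2.52 × 10⁵) / (2.38 × 10⁸)³
        = 2.83 × 10⁻³ m/s²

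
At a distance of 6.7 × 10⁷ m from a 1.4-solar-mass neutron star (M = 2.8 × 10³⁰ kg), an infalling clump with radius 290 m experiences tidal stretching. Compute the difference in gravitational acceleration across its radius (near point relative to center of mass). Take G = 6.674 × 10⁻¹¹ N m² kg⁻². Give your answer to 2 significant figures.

a_tidal = 2GMr/d³
        = 2 × (6.674 × 10⁻¹¹) × (2.8 × 10³⁰) × (290) / (6.7 × 10⁷)³
        = 3.6 × 10⁻¹ m/s²

3.6 × 10⁻¹ m/s²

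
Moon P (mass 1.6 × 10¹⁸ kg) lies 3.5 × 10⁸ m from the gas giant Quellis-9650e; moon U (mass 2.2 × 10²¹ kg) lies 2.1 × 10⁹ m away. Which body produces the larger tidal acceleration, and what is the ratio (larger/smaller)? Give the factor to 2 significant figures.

Tidal stretch scales as M/d³; compute that for each body.
Moon P: (1.6 × 10¹⁸) / (3.5 × 10⁸)³ = 3.732 × 10⁻⁸
Moon U: (2.2 × 10²¹) / (2.1 × 10⁹)³ = 2.376 × 10⁻⁷
Ratio (larger/smaller) = 6.4

Moon U, by a factor of ≈ 6.4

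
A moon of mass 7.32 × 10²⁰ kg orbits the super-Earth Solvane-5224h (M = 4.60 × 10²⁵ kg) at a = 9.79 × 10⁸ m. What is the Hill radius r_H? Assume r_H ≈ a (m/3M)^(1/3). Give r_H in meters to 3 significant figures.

1.71 × 10⁷ m

r_H ≈ a (m/3M)^(1/3)
    = (9.79 × 10⁸) × (7.32 × 10²⁰ / (3 × 4.60 × 10²⁵))^(1/3)
    = 1.71 × 10⁷ m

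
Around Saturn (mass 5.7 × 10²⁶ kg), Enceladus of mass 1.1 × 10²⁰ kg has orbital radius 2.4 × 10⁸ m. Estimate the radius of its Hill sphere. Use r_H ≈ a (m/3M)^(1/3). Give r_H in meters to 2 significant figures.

9.6 × 10⁵ m

r_H ≈ a (m/3M)^(1/3)
    = (2.4 × 10⁸) × (1.1 × 10²⁰ / (3 × 5.7 × 10²⁶))^(1/3)
    = 9.6 × 10⁵ m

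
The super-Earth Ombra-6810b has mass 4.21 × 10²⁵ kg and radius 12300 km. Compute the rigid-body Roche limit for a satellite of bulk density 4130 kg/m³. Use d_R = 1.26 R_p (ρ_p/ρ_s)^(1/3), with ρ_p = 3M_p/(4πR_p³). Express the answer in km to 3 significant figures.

16900 km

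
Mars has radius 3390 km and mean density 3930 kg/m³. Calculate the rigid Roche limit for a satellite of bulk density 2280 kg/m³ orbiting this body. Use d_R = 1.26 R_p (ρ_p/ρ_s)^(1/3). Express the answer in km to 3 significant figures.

d_R = 1.26 × 3390 km × (3930/2280)^(1/3)
    = 5120 km

5120 km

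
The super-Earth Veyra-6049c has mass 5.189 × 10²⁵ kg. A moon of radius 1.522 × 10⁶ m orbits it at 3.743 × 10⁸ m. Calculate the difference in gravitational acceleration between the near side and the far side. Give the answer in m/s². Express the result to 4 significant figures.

4.021 × 10⁻⁴ m/s²

Δg = 4GMr/d³
   = 4 × (6.674 × 10⁻¹¹) × (5.189 × 10²⁵) × (1.522 × 10⁶) / (3.743 × 10⁸)³
   = 4.021 × 10⁻⁴ m/s²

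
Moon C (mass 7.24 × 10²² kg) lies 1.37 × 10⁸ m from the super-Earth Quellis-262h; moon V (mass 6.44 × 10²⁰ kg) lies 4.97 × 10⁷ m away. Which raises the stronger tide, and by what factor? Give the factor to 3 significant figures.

Compare M/d³ for the two perturbers:
Moon C: (7.24 × 10²²) / (1.37 × 10⁸)³ = 2.816 × 10⁻²
Moon V: (6.44 × 10²⁰) / (4.97 × 10⁷)³ = 5.246 × 10⁻³
Ratio (larger/smaller) = 5.37

Moon C, by a factor of ≈ 5.37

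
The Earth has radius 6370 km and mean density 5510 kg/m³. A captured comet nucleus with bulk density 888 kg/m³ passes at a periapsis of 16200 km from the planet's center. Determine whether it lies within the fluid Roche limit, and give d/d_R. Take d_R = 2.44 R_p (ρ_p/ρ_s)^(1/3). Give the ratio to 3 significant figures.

d_R = 2.44 × (6370 km) × (5510/888)^(1/3) = 28560 km
d/d_R = (16200) / (28560) = 0.567
Since d/d_R < 1, the body is inside the Roche limit.

inside; d/d_R ≈ 0.567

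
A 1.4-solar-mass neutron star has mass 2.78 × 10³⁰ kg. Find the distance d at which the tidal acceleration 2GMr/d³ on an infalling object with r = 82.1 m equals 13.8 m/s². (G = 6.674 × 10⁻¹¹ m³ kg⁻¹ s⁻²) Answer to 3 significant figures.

2GMr/d³ = a_tidal  ⇒  d = (2GMr / a_tidal)^(1/3)
d = (2 × 6.674×10⁻¹¹ × (2.78 × 10³⁰) × (82.1) / (13.8))^(1/3)
  = 1.30 × 10⁷ m

1.30 × 10⁷ m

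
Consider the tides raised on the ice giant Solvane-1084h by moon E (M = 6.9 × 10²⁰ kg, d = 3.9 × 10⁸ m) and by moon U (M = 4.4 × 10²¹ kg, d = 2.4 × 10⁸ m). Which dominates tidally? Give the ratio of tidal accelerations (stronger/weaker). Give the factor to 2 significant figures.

Moon U, by a factor of ≈ 27

The tide-raising term goes as M/d³ (the gradient of a 1/d² field).
Moon E: (6.9 × 10²⁰) / (3.9 × 10⁸)³ = 1.163 × 10⁻⁵
Moon U: (4.4 × 10²¹) / (2.4 × 10⁸)³ = 3.183 × 10⁻⁴
Ratio (larger/smaller) = 27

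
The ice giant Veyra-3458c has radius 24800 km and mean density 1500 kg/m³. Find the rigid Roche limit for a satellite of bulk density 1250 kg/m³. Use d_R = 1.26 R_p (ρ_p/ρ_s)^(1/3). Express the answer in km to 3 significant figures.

d_R = 1.26 × 24800 km × (1500/1250)^(1/3)
    = 33200 km

33200 km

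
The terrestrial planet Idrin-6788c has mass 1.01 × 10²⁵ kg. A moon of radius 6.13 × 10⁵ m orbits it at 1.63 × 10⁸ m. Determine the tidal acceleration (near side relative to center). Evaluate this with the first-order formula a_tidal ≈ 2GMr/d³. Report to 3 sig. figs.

1.91 × 10⁻⁴ m/s²

Δg = 2GMr/d³
   = 2 × (6.674 × 10⁻¹¹) × (1.01 × 10²⁵) × (6.13 × 10⁵) / (1.63 × 10⁸)³
   = 1.91 × 10⁻⁴ m/s²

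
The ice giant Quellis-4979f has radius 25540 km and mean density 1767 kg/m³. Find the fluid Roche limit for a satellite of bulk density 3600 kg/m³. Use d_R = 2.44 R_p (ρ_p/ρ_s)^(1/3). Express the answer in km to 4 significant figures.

49160 km

d_R = 2.44 × 25540 km × (1767/3600)^(1/3)
    = 49160 km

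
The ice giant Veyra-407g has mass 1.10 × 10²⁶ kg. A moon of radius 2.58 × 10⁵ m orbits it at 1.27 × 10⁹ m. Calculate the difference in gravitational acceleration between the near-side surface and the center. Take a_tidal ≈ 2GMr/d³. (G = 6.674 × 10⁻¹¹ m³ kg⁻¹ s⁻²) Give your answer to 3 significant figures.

Δa = 2GMr/d³
   = 2 × (6.674 × 10⁻¹¹) × (1.10 × 10²⁶) × (2.58 × 10⁵) / (1.27 × 10⁹)³
   = 1.85 × 10⁻⁶ m/s²

1.85 × 10⁻⁶ m/s²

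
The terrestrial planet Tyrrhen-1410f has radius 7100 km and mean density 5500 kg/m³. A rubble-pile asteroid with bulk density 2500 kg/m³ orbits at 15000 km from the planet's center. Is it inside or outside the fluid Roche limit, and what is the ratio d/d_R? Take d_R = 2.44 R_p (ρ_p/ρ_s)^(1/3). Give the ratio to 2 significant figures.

d_R = 2.44 × (7100 km) × (5500/2500)^(1/3) = 22530 km
d/d_R = (15000) / (22530) = 0.67
Since d/d_R < 1, the body is inside the Roche limit.

inside; d/d_R ≈ 0.67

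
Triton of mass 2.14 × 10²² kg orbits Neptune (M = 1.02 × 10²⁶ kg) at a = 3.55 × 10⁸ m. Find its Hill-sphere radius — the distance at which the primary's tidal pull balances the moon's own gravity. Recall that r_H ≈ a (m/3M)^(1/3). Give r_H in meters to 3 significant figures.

1.46 × 10⁷ m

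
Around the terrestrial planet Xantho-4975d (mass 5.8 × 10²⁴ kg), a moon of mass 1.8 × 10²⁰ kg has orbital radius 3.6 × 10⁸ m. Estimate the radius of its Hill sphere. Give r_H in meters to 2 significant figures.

7.8 × 10⁶ m

r_H ≈ a (m/3M)^(1/3)
    = (3.6 × 10⁸) × (1.8 × 10²⁰ / (3 × 5.8 × 10²⁴))^(1/3)
    = 7.8 × 10⁶ m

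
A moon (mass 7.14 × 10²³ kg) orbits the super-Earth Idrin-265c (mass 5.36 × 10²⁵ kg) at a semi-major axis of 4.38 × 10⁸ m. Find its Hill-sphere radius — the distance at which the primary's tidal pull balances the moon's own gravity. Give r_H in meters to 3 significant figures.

r_H ≈ a (m/3M)^(1/3)
    = (4.38 × 10⁸) × (7.14 × 10²³ / (3 × 5.36 × 10²⁵))^(1/3)
    = 7.20 × 10⁷ m

7.20 × 10⁷ m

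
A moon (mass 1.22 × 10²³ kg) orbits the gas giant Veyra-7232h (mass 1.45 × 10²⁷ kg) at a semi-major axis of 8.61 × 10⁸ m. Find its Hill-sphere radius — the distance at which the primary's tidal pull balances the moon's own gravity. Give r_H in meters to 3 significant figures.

2.62 × 10⁷ m

r_H ≈ a (m/3M)^(1/3)
    = (8.61 × 10⁸) × (1.22 × 10²³ / (3 × 1.45 × 10²⁷))^(1/3)
    = 2.62 × 10⁷ m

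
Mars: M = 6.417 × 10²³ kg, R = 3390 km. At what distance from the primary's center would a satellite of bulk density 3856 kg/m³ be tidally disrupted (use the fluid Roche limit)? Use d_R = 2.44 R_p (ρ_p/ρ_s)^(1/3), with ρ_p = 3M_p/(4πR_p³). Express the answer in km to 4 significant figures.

8326 km

ρ_p = 3M_p/(4πR_p³) = 3 × (6.417 × 10²³) / (4π × (3.390 × 10⁶ m)³) = 3932 kg/m³
d_R = 2.44 × 3390 km × (3932/3856)^(1/3)
    = 8326 km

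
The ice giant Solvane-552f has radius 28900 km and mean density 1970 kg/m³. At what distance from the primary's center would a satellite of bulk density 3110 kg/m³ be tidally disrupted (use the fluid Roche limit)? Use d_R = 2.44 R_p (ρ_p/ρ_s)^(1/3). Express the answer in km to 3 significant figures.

d_R = 2.44 × 28900 km × (1970/3110)^(1/3)
    = 60600 km

60600 km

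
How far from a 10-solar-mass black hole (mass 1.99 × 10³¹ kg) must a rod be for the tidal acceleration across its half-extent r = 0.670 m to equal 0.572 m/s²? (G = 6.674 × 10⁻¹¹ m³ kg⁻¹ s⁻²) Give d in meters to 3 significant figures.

2GMr/d³ = a_tidal  ⇒  d = (2GMr / a_tidal)^(1/3)
d = (2 × 6.674×10⁻¹¹ × (1.99 × 10³¹) × (0.670) / (0.572))^(1/3)
  = 1.46 × 10⁷ m

1.46 × 10⁷ m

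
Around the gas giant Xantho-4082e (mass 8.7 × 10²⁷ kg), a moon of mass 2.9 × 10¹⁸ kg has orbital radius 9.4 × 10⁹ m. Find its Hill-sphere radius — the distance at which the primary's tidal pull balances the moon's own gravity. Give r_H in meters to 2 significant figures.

4.5 × 10⁶ m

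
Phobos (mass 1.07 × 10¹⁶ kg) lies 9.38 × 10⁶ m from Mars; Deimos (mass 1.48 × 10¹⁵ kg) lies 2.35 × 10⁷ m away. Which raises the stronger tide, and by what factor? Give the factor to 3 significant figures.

Compare M/d³ for the two perturbers:
Phobos: (1.07 × 10¹⁶) / (9.38 × 10⁶)³ = 1.297 × 10⁻⁵
Deimos: (1.48 × 10¹⁵) / (2.35 × 10⁷)³ = 1.140 × 10⁻⁷
Ratio (larger/smaller) = 114

Phobos, by a factor of ≈ 114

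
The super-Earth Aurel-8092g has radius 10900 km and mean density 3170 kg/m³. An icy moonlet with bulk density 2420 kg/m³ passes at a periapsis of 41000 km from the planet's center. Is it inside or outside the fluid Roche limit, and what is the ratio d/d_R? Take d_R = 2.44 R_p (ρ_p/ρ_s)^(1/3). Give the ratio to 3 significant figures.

d_R = 2.44 × (10900 km) × (3170/2420)^(1/3) = 29100 km
d/d_R = (41000) / (29100) = 1.41
Since d/d_R > 1, the body is outside the Roche limit.

outside; d/d_R ≈ 1.41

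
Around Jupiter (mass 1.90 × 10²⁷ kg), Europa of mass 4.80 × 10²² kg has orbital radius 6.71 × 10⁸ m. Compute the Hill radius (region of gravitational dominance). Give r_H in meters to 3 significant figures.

1.37 × 10⁷ m

r_H ≈ a (m/3M)^(1/3)
    = (6.71 × 10⁸) × (4.80 × 10²² / (3 × 1.90 × 10²⁷))^(1/3)
    = 1.37 × 10⁷ m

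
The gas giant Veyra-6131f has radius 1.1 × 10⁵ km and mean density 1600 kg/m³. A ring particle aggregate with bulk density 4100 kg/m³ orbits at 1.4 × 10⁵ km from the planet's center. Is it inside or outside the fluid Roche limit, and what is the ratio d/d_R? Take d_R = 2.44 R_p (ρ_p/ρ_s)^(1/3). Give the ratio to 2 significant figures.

inside; d/d_R ≈ 0.71

d_R = 2.44 × (1.1 × 10⁵ km) × (1600/4100)^(1/3) = 1.961 × 10⁵ km
d/d_R = (1.4 × 10⁵) / (1.961 × 10⁵) = 0.71
Since d/d_R < 1, the body is inside the Roche limit.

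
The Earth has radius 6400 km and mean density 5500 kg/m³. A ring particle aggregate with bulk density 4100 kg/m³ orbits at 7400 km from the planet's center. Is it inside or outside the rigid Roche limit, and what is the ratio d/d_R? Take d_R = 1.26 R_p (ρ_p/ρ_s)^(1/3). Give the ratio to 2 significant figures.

d_R = 1.26 × (6400 km) × (5500/4100)^(1/3) = 8894 km
d/d_R = (7400) / (8894) = 0.83
Since d/d_R < 1, the body is inside the Roche limit.

inside; d/d_R ≈ 0.83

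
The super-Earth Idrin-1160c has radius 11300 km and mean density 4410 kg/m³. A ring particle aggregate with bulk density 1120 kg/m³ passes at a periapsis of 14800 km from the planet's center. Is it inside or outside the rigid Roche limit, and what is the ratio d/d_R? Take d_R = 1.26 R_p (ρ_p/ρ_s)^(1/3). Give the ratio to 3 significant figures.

inside; d/d_R ≈ 0.658

d_R = 1.26 × (11300 km) × (4410/1120)^(1/3) = 22480 km
d/d_R = (14800) / (22480) = 0.658
Since d/d_R < 1, the body is inside the Roche limit.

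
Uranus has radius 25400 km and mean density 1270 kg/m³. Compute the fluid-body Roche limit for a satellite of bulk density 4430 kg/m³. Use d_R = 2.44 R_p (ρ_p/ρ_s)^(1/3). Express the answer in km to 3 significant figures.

d_R = 2.44 × 25400 km × (1270/4430)^(1/3)
    = 40900 km

40900 km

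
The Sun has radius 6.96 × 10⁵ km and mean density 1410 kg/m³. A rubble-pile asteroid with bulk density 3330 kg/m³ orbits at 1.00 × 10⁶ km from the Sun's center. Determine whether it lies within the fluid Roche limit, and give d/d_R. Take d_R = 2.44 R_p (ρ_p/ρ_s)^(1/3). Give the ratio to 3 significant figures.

d_R = 2.44 × (6.96 × 10⁵ km) × (1410/3330)^(1/3) = 1.275 × 10⁶ km
d/d_R = (1.00 × 10⁶) / (1.275 × 10⁶) = 0.784
Since d/d_R < 1, the body is inside the Roche limit.

inside; d/d_R ≈ 0.784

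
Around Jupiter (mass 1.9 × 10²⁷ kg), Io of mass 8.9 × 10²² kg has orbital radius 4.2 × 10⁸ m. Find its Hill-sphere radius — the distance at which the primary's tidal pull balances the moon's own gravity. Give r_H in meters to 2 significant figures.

r_H ≈ a (m/3M)^(1/3)
    = (4.2 × 10⁸) × (8.9 × 10²² / (3 × 1.9 × 10²⁷))^(1/3)
    = 1.0 × 10⁷ m

1.0 × 10⁷ m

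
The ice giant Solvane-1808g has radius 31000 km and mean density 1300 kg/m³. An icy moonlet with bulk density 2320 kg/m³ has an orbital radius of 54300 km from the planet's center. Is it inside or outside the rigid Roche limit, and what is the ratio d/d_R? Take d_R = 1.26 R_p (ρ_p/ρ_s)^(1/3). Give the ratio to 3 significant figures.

outside; d/d_R ≈ 1.69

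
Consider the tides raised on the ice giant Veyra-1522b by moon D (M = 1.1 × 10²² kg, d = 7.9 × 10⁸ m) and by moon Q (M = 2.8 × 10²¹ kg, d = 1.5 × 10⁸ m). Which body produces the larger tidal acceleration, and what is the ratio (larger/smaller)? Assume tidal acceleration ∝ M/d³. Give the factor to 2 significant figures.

Tidal acceleration ∝ M/d³, so compare M/d³ for each.
Moon D: (1.1 × 10²²) / (7.9 × 10⁸)³ = 2.231 × 10⁻⁵
Moon Q: (2.8 × 10²¹) / (1.5 × 10⁸)³ = 8.296 × 10⁻⁴
Ratio (larger/smaller) = 37

Moon Q, by a factor of ≈ 37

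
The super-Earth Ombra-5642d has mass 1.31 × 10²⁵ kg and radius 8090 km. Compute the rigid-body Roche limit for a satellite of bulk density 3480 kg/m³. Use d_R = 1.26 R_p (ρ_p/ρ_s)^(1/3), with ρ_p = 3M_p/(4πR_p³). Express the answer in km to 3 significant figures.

12200 km

ρ_p = 3M_p/(4πR_p³) = 3 × (1.31 × 10²⁵) / (4π × (8.09 × 10⁶ m)³) = 5910 kg/m³
d_R = 1.26 × 8090 km × (5910/3480)^(1/3)
    = 12200 km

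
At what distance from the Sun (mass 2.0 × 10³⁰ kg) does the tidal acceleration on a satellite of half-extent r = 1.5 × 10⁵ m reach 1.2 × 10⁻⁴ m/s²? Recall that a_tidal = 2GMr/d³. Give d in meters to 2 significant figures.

2GMr/d³ = a_tidal  ⇒  d = (2GMr / a_tidal)^(1/3)
d = (2 × 6.674×10⁻¹¹ × (2.0 × 10³⁰) × (1.5 × 10⁵) / (1.2 × 10⁻⁴))^(1/3)
  = 6.9 × 10⁹ m

6.9 × 10⁹ m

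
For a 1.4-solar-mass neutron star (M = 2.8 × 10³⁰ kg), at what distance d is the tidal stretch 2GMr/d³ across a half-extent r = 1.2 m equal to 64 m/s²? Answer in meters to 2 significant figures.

1.9 × 10⁶ m

2GMr/d³ = a_tidal  ⇒  d = (2GMr / a_tidal)^(1/3)
d = (2 × 6.674×10⁻¹¹ × (2.8 × 10³⁰) × (1.2) / (64))^(1/3)
  = 1.9 × 10⁶ m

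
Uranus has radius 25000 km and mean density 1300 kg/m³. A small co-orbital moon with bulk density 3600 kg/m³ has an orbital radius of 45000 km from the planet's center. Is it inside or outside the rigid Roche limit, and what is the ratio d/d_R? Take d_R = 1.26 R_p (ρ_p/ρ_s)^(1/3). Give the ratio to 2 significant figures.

d_R = 1.26 × (25000 km) × (1300/3600)^(1/3) = 22430 km
d/d_R = (45000) / (22430) = 2.0
Since d/d_R > 1, the body is outside the Roche limit.

outside; d/d_R ≈ 2.0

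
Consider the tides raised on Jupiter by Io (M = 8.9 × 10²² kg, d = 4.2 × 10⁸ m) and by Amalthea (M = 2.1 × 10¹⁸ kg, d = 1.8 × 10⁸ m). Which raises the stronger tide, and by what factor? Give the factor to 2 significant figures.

Tidal stretch scales as M/d³; compute that for each body.
Io: (8.9 × 10²²) / (4.2 × 10⁸)³ = 1.201 × 10⁻³
Amalthea: (2.1 × 10¹⁸) / (1.8 × 10⁸)³ = 3.601 × 10⁻⁷
Ratio (larger/smaller) = 3300

Io, by a factor of ≈ 3300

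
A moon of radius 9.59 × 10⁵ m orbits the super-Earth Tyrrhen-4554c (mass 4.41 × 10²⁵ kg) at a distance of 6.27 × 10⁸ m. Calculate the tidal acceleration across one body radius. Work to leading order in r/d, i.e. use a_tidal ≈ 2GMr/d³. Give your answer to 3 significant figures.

2.29 × 10⁻⁵ m/s²

a_tidal = 2GMr/d³
        = 2 × (6.674 × 10⁻¹¹) × (4.41 × 10²⁵) × (9.59 × 10⁵) / (6.27 × 10⁸)³
        = 2.29 × 10⁻⁵ m/s²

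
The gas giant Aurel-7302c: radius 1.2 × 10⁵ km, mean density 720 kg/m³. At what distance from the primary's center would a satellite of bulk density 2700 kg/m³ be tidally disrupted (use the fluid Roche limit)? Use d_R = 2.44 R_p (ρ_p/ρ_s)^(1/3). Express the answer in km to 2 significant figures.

d_R = 2.44 × 1.2 × 10⁵ km × (720/2700)^(1/3)
    = 1.9 × 10⁵ km

1.9 × 10⁵ km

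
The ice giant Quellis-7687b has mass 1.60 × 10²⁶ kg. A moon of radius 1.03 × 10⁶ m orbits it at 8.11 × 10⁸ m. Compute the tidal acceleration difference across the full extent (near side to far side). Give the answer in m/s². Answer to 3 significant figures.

a_tidal = 4GMr/d³
        = 4 × (6.674 × 10⁻¹¹) × (1.60 × 10²⁶) × (1.03 × 10⁶) / (8.11 × 10⁸)³
        = 8.25 × 10⁻⁵ m/s²

8.25 × 10⁻⁵ m/s²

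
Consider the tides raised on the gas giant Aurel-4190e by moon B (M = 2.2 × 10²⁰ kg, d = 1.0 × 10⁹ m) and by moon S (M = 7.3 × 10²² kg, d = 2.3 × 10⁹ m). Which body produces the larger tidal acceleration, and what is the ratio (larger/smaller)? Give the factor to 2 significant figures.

Tidal acceleration ∝ M/d³, so compare M/d³ for each.
Moon B: (2.2 × 10²⁰) / (1.0 × 10⁹)³ = 2.200 × 10⁻⁷
Moon S: (7.3 × 10²²) / (2.3 × 10⁹)³ = 6.000 × 10⁻⁶
Ratio (larger/smaller) = 27

Moon S, by a factor of ≈ 27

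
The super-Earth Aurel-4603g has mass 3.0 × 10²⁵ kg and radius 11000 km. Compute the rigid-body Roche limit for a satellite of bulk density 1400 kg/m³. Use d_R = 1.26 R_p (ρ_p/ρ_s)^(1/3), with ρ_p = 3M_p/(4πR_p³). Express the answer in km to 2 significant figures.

22000 km

ρ_p = 3M_p/(4πR_p³) = 3 × (3.0 × 10²⁵) / (4π × (1.1 × 10⁷ m)³) = 5400 kg/m³
d_R = 1.26 × 11000 km × (5400/1400)^(1/3)
    = 22000 km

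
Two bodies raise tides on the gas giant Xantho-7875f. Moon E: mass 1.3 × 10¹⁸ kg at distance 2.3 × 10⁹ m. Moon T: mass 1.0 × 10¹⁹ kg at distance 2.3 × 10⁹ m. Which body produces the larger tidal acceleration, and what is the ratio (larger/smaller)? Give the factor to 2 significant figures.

Moon T, by a factor of ≈ 7.7

Compare M/d³ for the two perturbers:
Moon E: (1.3 × 10¹⁸) / (2.3 × 10⁹)³ = 1.068 × 10⁻¹⁰
Moon T: (1.0 × 10¹⁹) / (2.3 × 10⁹)³ = 8.219 × 10⁻¹⁰
Ratio (larger/smaller) = 7.7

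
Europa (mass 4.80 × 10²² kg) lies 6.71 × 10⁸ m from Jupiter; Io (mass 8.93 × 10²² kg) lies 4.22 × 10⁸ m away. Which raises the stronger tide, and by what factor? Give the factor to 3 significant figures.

Io, by a factor of ≈ 7.48

Tidal acceleration ∝ M/d³, so compare M/d³ for each.
Europa: (4.80 × 10²²) / (6.71 × 10⁸)³ = 1.589 × 10⁻⁴
Io: (8.93 × 10²²) / (4.22 × 10⁸)³ = 1.188 × 10⁻³
Ratio (larger/smaller) = 7.48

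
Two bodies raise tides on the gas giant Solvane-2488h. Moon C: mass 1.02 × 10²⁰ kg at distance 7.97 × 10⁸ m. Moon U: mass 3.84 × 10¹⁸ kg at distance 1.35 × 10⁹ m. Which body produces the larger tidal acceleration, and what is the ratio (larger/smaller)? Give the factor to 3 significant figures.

The tide-raising term goes as M/d³ (the gradient of a 1/d² field).
Moon C: (1.02 × 10²⁰) / (7.97 × 10⁸)³ = 2.015 × 10⁻⁷
Moon U: (3.84 × 10¹⁸) / (1.35 × 10⁹)³ = 1.561 × 10⁻⁹
Ratio (larger/smaller) = 129

Moon C, by a factor of ≈ 129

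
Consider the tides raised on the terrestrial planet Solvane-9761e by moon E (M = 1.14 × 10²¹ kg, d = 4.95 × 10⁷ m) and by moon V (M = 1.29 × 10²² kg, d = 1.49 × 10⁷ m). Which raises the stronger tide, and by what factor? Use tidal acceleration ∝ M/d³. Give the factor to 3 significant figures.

Moon V, by a factor of ≈ 415

The tide-raising term goes as M/d³ (the gradient of a 1/d² field).
Moon E: (1.14 × 10²¹) / (4.95 × 10⁷)³ = 9.399 × 10⁻³
Moon V: (1.29 × 10²²) / (1.49 × 10⁷)³ = 3.900
Ratio (larger/smaller) = 415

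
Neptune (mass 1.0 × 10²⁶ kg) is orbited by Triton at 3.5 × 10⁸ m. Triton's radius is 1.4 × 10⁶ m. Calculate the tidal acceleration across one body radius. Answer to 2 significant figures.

4.4 × 10⁻⁴ m/s²

Δg = 2GMr/d³
   = 2 × (6.674 × 10⁻¹¹) × (1.0 × 10²⁶) × (1.4 × 10⁶) / (3.5 × 10⁸)³
   = 4.4 × 10⁻⁴ m/s²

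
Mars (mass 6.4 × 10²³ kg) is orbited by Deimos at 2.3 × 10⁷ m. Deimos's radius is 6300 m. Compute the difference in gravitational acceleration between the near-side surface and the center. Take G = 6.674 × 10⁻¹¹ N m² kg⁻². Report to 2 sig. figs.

Since r ≪ d, expand the inverse-square field across one radius to get the leading 2GMr/d³ term.
Δa = 2GMr/d³
   = 2 × (6.674 × 10⁻¹¹) × (6.4 × 10²³) × (6300) / (2.3 × 10⁷)³
   = 4.4 × 10⁻⁵ m/s²

4.4 × 10⁻⁵ m/s²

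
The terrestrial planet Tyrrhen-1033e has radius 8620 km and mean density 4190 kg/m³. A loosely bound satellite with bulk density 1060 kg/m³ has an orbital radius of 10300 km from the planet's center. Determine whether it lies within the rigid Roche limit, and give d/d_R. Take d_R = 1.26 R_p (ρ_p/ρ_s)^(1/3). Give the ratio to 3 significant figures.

d_R = 1.26 × (8620 km) × (4190/1060)^(1/3) = 17170 km
d/d_R = (10300) / (17170) = 0.600
Since d/d_R < 1, the body is inside the Roche limit.

inside; d/d_R ≈ 0.600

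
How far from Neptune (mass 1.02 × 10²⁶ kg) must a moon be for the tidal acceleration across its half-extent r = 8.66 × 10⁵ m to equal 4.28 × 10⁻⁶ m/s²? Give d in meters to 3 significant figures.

2GMr/d³ = a_tidal  ⇒  d = (2GMr / a_tidal)^(1/3)
d = (2 × 6.674×10⁻¹¹ × (1.02 × 10²⁶) × (8.66 × 10⁵) / (4.28 × 10⁻⁶))^(1/3)
  = 1.40 × 10⁹ m

1.40 × 10⁹ m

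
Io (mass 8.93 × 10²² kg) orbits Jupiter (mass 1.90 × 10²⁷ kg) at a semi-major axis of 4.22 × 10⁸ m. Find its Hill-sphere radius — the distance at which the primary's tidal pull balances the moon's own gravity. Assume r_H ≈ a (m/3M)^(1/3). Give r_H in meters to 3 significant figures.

r_H ≈ a (m/3M)^(1/3)
    = (4.22 × 10⁸) × (8.93 × 10²² / (3 × 1.90 × 10²⁷))^(1/3)
    = 1.06 × 10⁷ m

1.06 × 10⁷ m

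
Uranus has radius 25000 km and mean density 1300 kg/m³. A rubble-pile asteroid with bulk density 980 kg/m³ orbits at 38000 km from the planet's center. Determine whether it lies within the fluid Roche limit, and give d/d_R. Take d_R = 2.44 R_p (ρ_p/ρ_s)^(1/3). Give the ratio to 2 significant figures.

inside; d/d_R ≈ 0.57

d_R = 2.44 × (25000 km) × (1300/980)^(1/3) = 67020 km
d/d_R = (38000) / (67020) = 0.57
Since d/d_R < 1, the body is inside the Roche limit.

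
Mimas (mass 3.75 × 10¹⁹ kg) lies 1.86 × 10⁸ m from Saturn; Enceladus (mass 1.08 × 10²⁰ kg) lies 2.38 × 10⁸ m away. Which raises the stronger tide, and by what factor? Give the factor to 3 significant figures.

Enceladus, by a factor of ≈ 1.37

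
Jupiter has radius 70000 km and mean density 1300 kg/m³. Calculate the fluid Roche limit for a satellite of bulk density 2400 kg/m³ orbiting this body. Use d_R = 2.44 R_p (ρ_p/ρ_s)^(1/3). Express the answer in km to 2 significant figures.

d_R = 2.44 × 70000 km × (1300/2400)^(1/3)
    = 1.4 × 10⁵ km

1.4 × 10⁵ km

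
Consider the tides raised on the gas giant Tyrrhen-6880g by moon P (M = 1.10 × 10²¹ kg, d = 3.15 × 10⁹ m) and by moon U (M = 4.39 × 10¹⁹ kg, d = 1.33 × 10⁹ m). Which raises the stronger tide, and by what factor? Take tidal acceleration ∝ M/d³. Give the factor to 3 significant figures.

Moon P, by a factor of ≈ 1.89

Compare M/d³ for the two perturbers:
Moon P: (1.10 × 10²¹) / (3.15 × 10⁹)³ = 3.519 × 10⁻⁸
Moon U: (4.39 × 10¹⁹) / (1.33 × 10⁹)³ = 1.866 × 10⁻⁸
Ratio (larger/smaller) = 1.89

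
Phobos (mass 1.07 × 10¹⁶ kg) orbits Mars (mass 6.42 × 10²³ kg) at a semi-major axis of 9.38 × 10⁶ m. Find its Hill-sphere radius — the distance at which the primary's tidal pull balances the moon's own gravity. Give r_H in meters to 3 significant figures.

r_H ≈ a (m/3M)^(1/3)
    = (9.38 × 10⁶) × (1.07 × 10¹⁶ / (3 × 6.42 × 10²³))^(1/3)
    = 1.66 × 10⁴ m

1.66 × 10⁴ m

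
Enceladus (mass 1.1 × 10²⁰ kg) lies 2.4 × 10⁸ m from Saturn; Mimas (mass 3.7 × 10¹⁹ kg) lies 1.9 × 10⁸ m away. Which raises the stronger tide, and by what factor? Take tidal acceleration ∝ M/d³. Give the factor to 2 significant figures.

Enceladus, by a factor of ≈ 1.5

Compare M/d³ for the two perturbers:
Enceladus: (1.1 × 10²⁰) / (2.4 × 10⁸)³ = 7.957 × 10⁻⁶
Mimas: (3.7 × 10¹⁹) / (1.9 × 10⁸)³ = 5.394 × 10⁻⁶
Ratio (larger/smaller) = 1.5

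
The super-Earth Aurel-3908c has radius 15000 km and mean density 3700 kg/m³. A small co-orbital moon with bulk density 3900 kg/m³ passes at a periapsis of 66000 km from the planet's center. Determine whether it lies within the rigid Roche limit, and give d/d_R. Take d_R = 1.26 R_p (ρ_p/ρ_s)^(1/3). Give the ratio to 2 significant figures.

outside; d/d_R ≈ 3.6

d_R = 1.26 × (15000 km) × (3700/3900)^(1/3) = 18570 km
d/d_R = (66000) / (18570) = 3.6
Since d/d_R > 1, the body is outside the Roche limit.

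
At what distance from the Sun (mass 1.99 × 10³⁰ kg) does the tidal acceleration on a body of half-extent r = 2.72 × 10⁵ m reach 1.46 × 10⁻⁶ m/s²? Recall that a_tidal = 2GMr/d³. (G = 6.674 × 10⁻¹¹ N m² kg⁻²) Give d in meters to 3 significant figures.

2GMr/d³ = a_tidal  ⇒  d = (2GMr / a_tidal)^(1/3)
d = (2 × 6.674×10⁻¹¹ × (1.99 × 10³⁰) × (2.72 × 10⁵) / (1.46 × 10⁻⁶))^(1/3)
  = 3.67 × 10¹⁰ m

3.67 × 10¹⁰ m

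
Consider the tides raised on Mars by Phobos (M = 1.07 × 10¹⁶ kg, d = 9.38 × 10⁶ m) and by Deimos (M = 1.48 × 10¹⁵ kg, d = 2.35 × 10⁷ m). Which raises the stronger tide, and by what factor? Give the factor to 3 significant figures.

Phobos, by a factor of ≈ 114

The tide-raising term goes as M/d³ (the gradient of a 1/d² field).
Phobos: (1.07 × 10¹⁶) / (9.38 × 10⁶)³ = 1.297 × 10⁻⁵
Deimos: (1.48 × 10¹⁵) / (2.35 × 10⁷)³ = 1.140 × 10⁻⁷
Ratio (larger/smaller) = 114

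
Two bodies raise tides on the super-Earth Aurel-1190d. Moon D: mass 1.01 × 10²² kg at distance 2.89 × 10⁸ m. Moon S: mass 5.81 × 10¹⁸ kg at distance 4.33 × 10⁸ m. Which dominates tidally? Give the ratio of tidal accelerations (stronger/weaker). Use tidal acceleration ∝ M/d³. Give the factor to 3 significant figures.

Tidal acceleration ∝ M/d³, so compare M/d³ for each.
Moon D: (1.01 × 10²²) / (2.89 × 10⁸)³ = 4.184 × 10⁻⁴
Moon S: (5.81 × 10¹⁸) / (4.33 × 10⁸)³ = 7.157 × 10⁻⁸
Ratio (larger/smaller) = 5850

Moon D, by a factor of ≈ 5850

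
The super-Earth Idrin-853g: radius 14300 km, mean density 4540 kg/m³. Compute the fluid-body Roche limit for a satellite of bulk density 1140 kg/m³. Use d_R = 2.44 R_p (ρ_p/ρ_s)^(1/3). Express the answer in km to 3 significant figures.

d_R = 2.44 × 14300 km × (4540/1140)^(1/3)
    = 55300 km

55300 km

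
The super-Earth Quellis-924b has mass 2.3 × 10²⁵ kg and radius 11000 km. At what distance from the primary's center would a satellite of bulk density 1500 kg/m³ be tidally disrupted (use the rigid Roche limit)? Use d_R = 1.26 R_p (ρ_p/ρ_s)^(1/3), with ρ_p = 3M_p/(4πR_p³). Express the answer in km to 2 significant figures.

19000 km

ρ_p = 3M_p/(4πR_p³) = 3 × (2.3 × 10²⁵) / (4π × (1.1 × 10⁷ m)³) = 4100 kg/m³
d_R = 1.26 × 11000 km × (4100/1500)^(1/3)
    = 19000 km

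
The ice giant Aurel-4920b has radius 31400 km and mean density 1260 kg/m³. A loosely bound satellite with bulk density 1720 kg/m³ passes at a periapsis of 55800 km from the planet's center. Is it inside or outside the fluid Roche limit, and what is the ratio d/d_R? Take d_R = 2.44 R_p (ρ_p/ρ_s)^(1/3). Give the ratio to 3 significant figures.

inside; d/d_R ≈ 0.808

d_R = 2.44 × (31400 km) × (1260/1720)^(1/3) = 69070 km
d/d_R = (55800) / (69070) = 0.808
Since d/d_R < 1, the body is inside the Roche limit.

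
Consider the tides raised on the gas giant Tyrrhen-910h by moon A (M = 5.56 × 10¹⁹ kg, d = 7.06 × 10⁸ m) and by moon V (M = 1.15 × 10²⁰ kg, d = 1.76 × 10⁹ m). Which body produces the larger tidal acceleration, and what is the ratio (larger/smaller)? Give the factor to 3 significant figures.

Tidal stretch scales as M/d³; compute that for each body.
Moon A: (5.56 × 10¹⁹) / (7.06 × 10⁸)³ = 1.580 × 10⁻⁷
Moon V: (1.15 × 10²⁰) / (1.76 × 10⁹)³ = 2.109 × 10⁻⁸
Ratio (larger/smaller) = 7.49

Moon A, by a factor of ≈ 7.49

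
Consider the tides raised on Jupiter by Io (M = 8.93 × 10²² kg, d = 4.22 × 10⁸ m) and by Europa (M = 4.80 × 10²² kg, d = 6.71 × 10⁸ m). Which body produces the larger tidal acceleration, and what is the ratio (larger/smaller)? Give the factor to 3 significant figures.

Tidal stretch scales as M/d³; compute that for each body.
Io: (8.93 × 10²²) / (4.22 × 10⁸)³ = 1.188 × 10⁻³
Europa: (4.80 × 10²²) / (6.71 × 10⁸)³ = 1.589 × 10⁻⁴
Ratio (larger/smaller) = 7.48

Io, by a factor of ≈ 7.48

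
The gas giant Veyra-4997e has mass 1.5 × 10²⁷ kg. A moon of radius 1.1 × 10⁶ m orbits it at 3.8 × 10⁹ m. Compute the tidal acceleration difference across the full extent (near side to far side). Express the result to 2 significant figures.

Δg = 4GMr/d³
   = 4 × (6.674 × 10⁻¹¹) × (1.5 × 10²⁷) × (1.1 × 10⁶) / (3.8 × 10⁹)³
   = 8.0 × 10⁻⁶ m/s²

8.0 × 10⁻⁶ m/s²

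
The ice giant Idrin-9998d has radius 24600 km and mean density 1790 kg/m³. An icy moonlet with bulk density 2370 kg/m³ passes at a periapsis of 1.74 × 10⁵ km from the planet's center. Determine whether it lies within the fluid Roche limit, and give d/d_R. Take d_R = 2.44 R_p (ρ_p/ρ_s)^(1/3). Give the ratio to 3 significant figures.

outside; d/d_R ≈ 3.18

d_R = 2.44 × (24600 km) × (1790/2370)^(1/3) = 54660 km
d/d_R = (1.74 × 10⁵) / (54660) = 3.18
Since d/d_R > 1, the body is outside the Roche limit.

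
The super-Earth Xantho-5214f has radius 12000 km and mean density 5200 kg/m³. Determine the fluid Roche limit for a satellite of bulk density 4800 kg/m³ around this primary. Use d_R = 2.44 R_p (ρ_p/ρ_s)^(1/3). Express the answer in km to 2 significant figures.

d_R = 2.44 × 12000 km × (5200/4800)^(1/3)
    = 30000 km

30000 km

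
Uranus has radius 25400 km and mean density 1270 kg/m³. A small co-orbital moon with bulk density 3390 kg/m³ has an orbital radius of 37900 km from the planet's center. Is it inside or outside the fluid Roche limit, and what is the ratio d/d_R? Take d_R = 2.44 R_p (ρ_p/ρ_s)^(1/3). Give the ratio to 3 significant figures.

d_R = 2.44 × (25400 km) × (1270/3390)^(1/3) = 44680 km
d/d_R = (37900) / (44680) = 0.848
Since d/d_R < 1, the body is inside the Roche limit.

inside; d/d_R ≈ 0.848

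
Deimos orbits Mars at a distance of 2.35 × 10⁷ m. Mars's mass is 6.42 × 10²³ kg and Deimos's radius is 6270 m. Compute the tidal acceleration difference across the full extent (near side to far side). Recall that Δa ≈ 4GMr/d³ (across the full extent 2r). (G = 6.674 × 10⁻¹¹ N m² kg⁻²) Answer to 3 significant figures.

8.28 × 10⁻⁵ m/s²

Δg = 4GMr/d³
   = 4 × (6.674 × 10⁻¹¹) × (6.42 × 10²³) × (6270) / (2.35 × 10⁷)³
   = 8.28 × 10⁻⁵ m/s²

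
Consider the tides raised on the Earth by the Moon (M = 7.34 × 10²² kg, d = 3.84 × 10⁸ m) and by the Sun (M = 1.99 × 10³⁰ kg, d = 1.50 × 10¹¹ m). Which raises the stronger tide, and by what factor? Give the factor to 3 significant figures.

The tide-raising term goes as M/d³ (the gradient of a 1/d² field).
The Moon: (7.34 × 10²²) / (3.84 × 10⁸)³ = 1.296 × 10⁻³
The Sun: (1.99 × 10³⁰) / (1.50 × 10¹¹)³ = 5.896 × 10⁻⁴
Ratio (larger/smaller) = 2.20

The Moon, by a factor of ≈ 2.20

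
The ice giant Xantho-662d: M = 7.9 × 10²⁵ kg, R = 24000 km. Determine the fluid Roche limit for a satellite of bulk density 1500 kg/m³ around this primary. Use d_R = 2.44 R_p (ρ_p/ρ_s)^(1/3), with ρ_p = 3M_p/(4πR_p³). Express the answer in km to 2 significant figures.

ρ_p = 3M_p/(4πR_p³) = 3 × (7.9 × 10²⁵) / (4π × (2.4 × 10⁷ m)³) = 1400 kg/m³
d_R = 2.44 × 24000 km × (1400/1500)^(1/3)
    = 57000 km

57000 km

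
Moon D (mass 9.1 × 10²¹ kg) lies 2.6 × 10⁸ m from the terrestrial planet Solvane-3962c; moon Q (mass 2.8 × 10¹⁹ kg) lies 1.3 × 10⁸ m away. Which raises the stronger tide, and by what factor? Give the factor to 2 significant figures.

Compare M/d³ for the two perturbers:
Moon D: (9.1 × 10²¹) / (2.6 × 10⁸)³ = 5.178 × 10⁻⁴
Moon Q: (2.8 × 10¹⁹) / (1.3 × 10⁸)³ = 1.274 × 10⁻⁵
Ratio (larger/smaller) = 41

Moon D, by a factor of ≈ 41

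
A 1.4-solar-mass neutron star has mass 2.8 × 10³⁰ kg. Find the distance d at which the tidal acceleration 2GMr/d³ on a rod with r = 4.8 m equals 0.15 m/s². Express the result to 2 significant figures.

2.3 × 10⁷ m

2GMr/d³ = a_tidal  ⇒  d = (2GMr / a_tidal)^(1/3)
d = (2 × 6.674×10⁻¹¹ × (2.8 × 10³⁰) × (4.8) / (0.15))^(1/3)
  = 2.3 × 10⁷ m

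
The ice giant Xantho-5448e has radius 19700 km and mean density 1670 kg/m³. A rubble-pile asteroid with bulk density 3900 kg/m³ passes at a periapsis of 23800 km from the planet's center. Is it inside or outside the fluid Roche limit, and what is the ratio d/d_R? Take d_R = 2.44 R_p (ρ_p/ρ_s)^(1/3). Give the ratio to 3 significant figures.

inside; d/d_R ≈ 0.657

d_R = 2.44 × (19700 km) × (1670/3900)^(1/3) = 36230 km
d/d_R = (23800) / (36230) = 0.657
Since d/d_R < 1, the body is inside the Roche limit.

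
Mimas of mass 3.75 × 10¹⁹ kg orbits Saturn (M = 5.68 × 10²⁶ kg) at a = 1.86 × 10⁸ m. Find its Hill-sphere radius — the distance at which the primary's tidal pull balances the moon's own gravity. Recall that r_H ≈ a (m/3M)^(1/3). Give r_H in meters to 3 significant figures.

5.21 × 10⁵ m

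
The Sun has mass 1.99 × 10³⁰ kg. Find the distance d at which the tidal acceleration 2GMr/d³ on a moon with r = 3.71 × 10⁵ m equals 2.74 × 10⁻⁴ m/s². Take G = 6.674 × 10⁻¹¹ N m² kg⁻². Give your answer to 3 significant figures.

7.11 × 10⁹ m

2GMr/d³ = a_tidal  ⇒  d = (2GMr / a_tidal)^(1/3)
d = (2 × 6.674×10⁻¹¹ × (1.99 × 10³⁰) × (3.71 × 10⁵) / (2.74 × 10⁻⁴))^(1/3)
  = 7.11 × 10⁹ m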